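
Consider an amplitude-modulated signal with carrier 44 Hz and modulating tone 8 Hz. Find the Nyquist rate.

AM sidebands sit at fc ± fm = 36 Hz and 52 Hz.
Highest-frequency component: 52 Hz.
Nyquist rate = 2 × 52 Hz = 104 Hz.

104 Hz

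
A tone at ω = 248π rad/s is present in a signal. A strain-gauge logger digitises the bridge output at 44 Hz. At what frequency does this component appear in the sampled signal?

8 Hz

ω = 248π rad/s → f = ω/(2π) = 124 Hz.
124 Hz mod fs = 36 Hz.
36 Hz > fs/2 = 22 Hz, folds to fs − 36 Hz = 8 Hz.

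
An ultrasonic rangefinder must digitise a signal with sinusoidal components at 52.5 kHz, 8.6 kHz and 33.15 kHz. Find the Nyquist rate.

Highest-frequency component: 52.5 kHz.
Nyquist rate = 2 × 52.5 kHz = 105 kHz.

105 kHz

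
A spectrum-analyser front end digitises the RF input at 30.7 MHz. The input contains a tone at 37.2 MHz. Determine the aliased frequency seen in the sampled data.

6.5 MHz

37.2 MHz mod fs = 6.5 MHz.
6.5 MHz ≤ fs/2 = 15.35 MHz, appears at 6.5 MHz.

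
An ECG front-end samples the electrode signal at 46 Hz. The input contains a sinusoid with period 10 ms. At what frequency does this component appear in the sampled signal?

T = 10 ms → f = 1/T = 100 Hz.
100 Hz mod fs = 8 Hz.
8 Hz ≤ fs/2 = 23 Hz, appears at 8 Hz.

8 Hz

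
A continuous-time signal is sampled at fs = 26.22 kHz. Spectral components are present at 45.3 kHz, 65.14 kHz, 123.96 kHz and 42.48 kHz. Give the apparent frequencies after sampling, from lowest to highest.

fs/2 = 13.11 kHz.
45.3 kHz mod fs = 19.08 kHz.
19.08 kHz > fs/2 = 13.11 kHz, folds to fs − 19.08 kHz = 7.14 kHz.
65.14 kHz mod fs = 12.7 kHz.
12.7 kHz ≤ fs/2 = 13.11 kHz, appears at 12.7 kHz.
123.96 kHz mod fs = 19.08 kHz.
19.08 kHz > fs/2 = 13.11 kHz, folds to fs − 19.08 kHz = 7.14 kHz.
42.48 kHz mod fs = 16.26 kHz.
16.26 kHz > fs/2 = 13.11 kHz, folds to fs − 16.26 kHz = 9.96 kHz.
Distinct values: {7.14 kHz, 9.96 kHz, 12.7 kHz}.

7.14 kHz, 9.96 kHz, 12.7 kHz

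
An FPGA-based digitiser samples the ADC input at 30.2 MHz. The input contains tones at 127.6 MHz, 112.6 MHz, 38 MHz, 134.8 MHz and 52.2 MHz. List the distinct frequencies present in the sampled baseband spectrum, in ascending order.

fs/2 = 15.1 MHz.
127.6 MHz mod fs = 6.8 MHz.
6.8 MHz ≤ fs/2 = 15.1 MHz, appears at 6.8 MHz.
112.6 MHz mod fs = 22 MHz.
22 MHz > fs/2 = 15.1 MHz, folds to fs − 22 MHz = 8.2 MHz.
38 MHz mod fs = 7.8 MHz.
7.8 MHz ≤ fs/2 = 15.1 MHz, appears at 7.8 MHz.
134.8 MHz mod fs = 14 MHz.
14 MHz ≤ fs/2 = 15.1 MHz, appears at 14 MHz.
52.2 MHz mod fs = 22 MHz.
22 MHz > fs/2 = 15.1 MHz, folds to fs − 22 MHz = 8.2 MHz.
Distinct values: {6.8 MHz, 7.8 MHz, 8.2 MHz, 14 MHz}.

6.8 MHz, 7.8 MHz, 8.2 MHz, 14 MHz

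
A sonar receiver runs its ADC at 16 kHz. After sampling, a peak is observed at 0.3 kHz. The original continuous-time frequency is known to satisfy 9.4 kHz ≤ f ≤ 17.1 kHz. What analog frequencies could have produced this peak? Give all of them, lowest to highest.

Frequencies that alias to 0.3 kHz are k·fs ± 0.3 kHz for integer k ≥ 0.
k=0: 0.3 kHz.
k=1: 15.7 kHz, 16.3 kHz.
k=2: 31.7 kHz, 32.3 kHz.
Within [9.4 kHz, 17.1 kHz]: 15.7 kHz, 16.3 kHz.

15.7 kHz, 16.3 kHz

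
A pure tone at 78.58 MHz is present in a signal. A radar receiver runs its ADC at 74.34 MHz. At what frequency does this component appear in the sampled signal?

4.24 MHz

78.58 MHz mod fs = 4.24 MHz.
4.24 MHz ≤ fs/2 = 37.17 MHz, appears at 4.24 MHz.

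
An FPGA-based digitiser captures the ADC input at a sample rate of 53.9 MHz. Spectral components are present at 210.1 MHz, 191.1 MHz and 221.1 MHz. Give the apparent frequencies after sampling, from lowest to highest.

5.5 MHz, 24.5 MHz

fs/2 = 26.95 MHz.
210.1 MHz mod fs = 48.4 MHz.
48.4 MHz > fs/2 = 26.95 MHz, folds to fs − 48.4 MHz = 5.5 MHz.
191.1 MHz mod fs = 29.4 MHz.
29.4 MHz > fs/2 = 26.95 MHz, folds to fs − 29.4 MHz = 24.5 MHz.
221.1 MHz mod fs = 5.5 MHz.
5.5 MHz ≤ fs/2 = 26.95 MHz, appears at 5.5 MHz.
Distinct values: {5.5 MHz, 24.5 MHz}.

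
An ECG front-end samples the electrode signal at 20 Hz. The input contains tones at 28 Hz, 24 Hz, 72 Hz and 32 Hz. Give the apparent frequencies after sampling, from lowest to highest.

4 Hz, 8 Hz

fs/2 = 10 Hz.
28 Hz mod fs = 8 Hz.
8 Hz ≤ fs/2 = 10 Hz, appears at 8 Hz.
24 Hz mod fs = 4 Hz.
4 Hz ≤ fs/2 = 10 Hz, appears at 4 Hz.
72 Hz mod fs = 12 Hz.
12 Hz > fs/2 = 10 Hz, folds to fs − 12 Hz = 8 Hz.
32 Hz mod fs = 12 Hz.
12 Hz > fs/2 = 10 Hz, folds to fs − 12 Hz = 8 Hz.
Distinct values: {4 Hz, 8 Hz}.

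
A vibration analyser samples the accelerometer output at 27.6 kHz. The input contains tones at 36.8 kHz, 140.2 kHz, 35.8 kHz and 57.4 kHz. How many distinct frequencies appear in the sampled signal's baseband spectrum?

fs/2 = 13.8 kHz.
36.8 kHz mod fs = 9.2 kHz.
9.2 kHz ≤ fs/2 = 13.8 kHz, appears at 9.2 kHz.
140.2 kHz mod fs = 2.2 kHz.
2.2 kHz ≤ fs/2 = 13.8 kHz, appears at 2.2 kHz.
35.8 kHz mod fs = 8.2 kHz.
8.2 kHz ≤ fs/2 = 13.8 kHz, appears at 8.2 kHz.
57.4 kHz mod fs = 2.2 kHz.
2.2 kHz ≤ fs/2 = 13.8 kHz, appears at 2.2 kHz.
Distinct values: {2.2 kHz, 8.2 kHz, 9.2 kHz} → 3.

3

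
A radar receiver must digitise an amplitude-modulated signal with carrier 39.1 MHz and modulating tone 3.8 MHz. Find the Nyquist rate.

AM sidebands sit at fc ± fm = 35.3 MHz and 42.9 MHz.
Highest-frequency component: 42.9 MHz.
Nyquist rate = 2 × 42.9 MHz = 85.8 MHz.

85.8 MHz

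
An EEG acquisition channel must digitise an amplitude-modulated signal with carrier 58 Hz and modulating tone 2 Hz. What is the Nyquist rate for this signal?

AM sidebands sit at fc ± fm = 56 Hz and 60 Hz.
Highest-frequency component: 60 Hz.
Nyquist rate = 2 × 60 Hz = 120 Hz.

120 Hz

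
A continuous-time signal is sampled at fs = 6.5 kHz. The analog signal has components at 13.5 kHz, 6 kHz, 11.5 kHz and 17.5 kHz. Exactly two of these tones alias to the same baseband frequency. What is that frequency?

0.5 kHz

fs/2 = 3.25 kHz.
13.5 kHz mod fs = 0.5 kHz.
0.5 kHz ≤ fs/2 = 3.25 kHz, appears at 0.5 kHz.
6 kHz > fs/2 = 3.25 kHz, folds to fs − 6 kHz = 0.5 kHz.
11.5 kHz mod fs = 5 kHz.
5 kHz > fs/2 = 3.25 kHz, folds to fs − 5 kHz = 1.5 kHz.
17.5 kHz mod fs = 4.5 kHz.
4.5 kHz > fs/2 = 3.25 kHz, folds to fs − 4.5 kHz = 2 kHz.
6 kHz and 13.5 kHz both map to 0.5 kHz.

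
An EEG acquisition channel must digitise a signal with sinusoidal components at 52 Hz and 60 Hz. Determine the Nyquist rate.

120 Hz

Highest-frequency component: 60 Hz.
Nyquist rate = 2 × 60 Hz = 120 Hz.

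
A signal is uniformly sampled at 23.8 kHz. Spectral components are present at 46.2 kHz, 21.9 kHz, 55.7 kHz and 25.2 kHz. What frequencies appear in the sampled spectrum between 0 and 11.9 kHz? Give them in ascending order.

1.4 kHz, 1.9 kHz, 8.1 kHz

fs/2 = 11.9 kHz.
46.2 kHz mod fs = 22.4 kHz.
22.4 kHz > fs/2 = 11.9 kHz, folds to fs − 22.4 kHz = 1.4 kHz.
21.9 kHz > fs/2 = 11.9 kHz, folds to fs − 21.9 kHz = 1.9 kHz.
55.7 kHz mod fs = 8.1 kHz.
8.1 kHz ≤ fs/2 = 11.9 kHz, appears at 8.1 kHz.
25.2 kHz mod fs = 1.4 kHz.
1.4 kHz ≤ fs/2 = 11.9 kHz, appears at 1.4 kHz.
Distinct values: {1.4 kHz, 1.9 kHz, 8.1 kHz}.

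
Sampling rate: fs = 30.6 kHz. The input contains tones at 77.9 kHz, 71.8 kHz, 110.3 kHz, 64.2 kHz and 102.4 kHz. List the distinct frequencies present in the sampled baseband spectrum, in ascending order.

fs/2 = 15.3 kHz.
77.9 kHz mod fs = 16.7 kHz.
16.7 kHz > fs/2 = 15.3 kHz, folds to fs − 16.7 kHz = 13.9 kHz.
71.8 kHz mod fs = 10.6 kHz.
10.6 kHz ≤ fs/2 = 15.3 kHz, appears at 10.6 kHz.
110.3 kHz mod fs = 18.5 kHz.
18.5 kHz > fs/2 = 15.3 kHz, folds to fs − 18.5 kHz = 12.1 kHz.
64.2 kHz mod fs = 3 kHz.
3 kHz ≤ fs/2 = 15.3 kHz, appears at 3 kHz.
102.4 kHz mod fs = 10.6 kHz.
10.6 kHz ≤ fs/2 = 15.3 kHz, appears at 10.6 kHz.
Distinct values: {3 kHz, 10.6 kHz, 12.1 kHz, 13.9 kHz}.

3 kHz, 10.6 kHz, 12.1 kHz, 13.9 kHz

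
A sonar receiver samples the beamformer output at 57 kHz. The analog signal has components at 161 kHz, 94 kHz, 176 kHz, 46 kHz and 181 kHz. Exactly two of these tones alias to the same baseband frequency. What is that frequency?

10 kHz

fs/2 = 28.5 kHz.
161 kHz mod fs = 47 kHz.
47 kHz > fs/2 = 28.5 kHz, folds to fs − 47 kHz = 10 kHz.
94 kHz mod fs = 37 kHz.
37 kHz > fs/2 = 28.5 kHz, folds to fs − 37 kHz = 20 kHz.
176 kHz mod fs = 5 kHz.
5 kHz ≤ fs/2 = 28.5 kHz, appears at 5 kHz.
46 kHz > fs/2 = 28.5 kHz, folds to fs − 46 kHz = 11 kHz.
181 kHz mod fs = 10 kHz.
10 kHz ≤ fs/2 = 28.5 kHz, appears at 10 kHz.
161 kHz and 181 kHz both map to 10 kHz.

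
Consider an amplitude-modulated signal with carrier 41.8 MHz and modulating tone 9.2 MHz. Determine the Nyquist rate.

AM sidebands sit at fc ± fm = 32.6 MHz and 51 MHz.
Highest-frequency component: 51 MHz.
Nyquist rate = 2 × 51 MHz = 102 MHz.

102 MHz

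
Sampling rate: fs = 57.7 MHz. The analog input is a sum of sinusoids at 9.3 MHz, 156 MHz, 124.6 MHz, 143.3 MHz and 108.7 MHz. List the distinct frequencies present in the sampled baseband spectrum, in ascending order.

6.7 MHz, 9.2 MHz, 9.3 MHz, 17.1 MHz, 27.9 MHz

fs/2 = 28.85 MHz.
9.3 MHz ≤ fs/2 = 28.85 MHz, passes unchanged.
156 MHz mod fs = 40.6 MHz.
40.6 MHz > fs/2 = 28.85 MHz, folds to fs − 40.6 MHz = 17.1 MHz.
124.6 MHz mod fs = 9.2 MHz.
9.2 MHz ≤ fs/2 = 28.85 MHz, appears at 9.2 MHz.
143.3 MHz mod fs = 27.9 MHz.
27.9 MHz ≤ fs/2 = 28.85 MHz, appears at 27.9 MHz.
108.7 MHz mod fs = 51 MHz.
51 MHz > fs/2 = 28.85 MHz, folds to fs − 51 MHz = 6.7 MHz.
Distinct values: {6.7 MHz, 9.2 MHz, 9.3 MHz, 17.1 MHz, 27.9 MHz}.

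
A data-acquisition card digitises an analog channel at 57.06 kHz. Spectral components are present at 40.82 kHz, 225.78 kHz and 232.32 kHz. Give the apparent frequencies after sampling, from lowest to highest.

fs/2 = 28.53 kHz.
40.82 kHz > fs/2 = 28.53 kHz, folds to fs − 40.82 kHz = 16.24 kHz.
225.78 kHz mod fs = 54.6 kHz.
54.6 kHz > fs/2 = 28.53 kHz, folds to fs − 54.6 kHz = 2.46 kHz.
232.32 kHz mod fs = 4.08 kHz.
4.08 kHz ≤ fs/2 = 28.53 kHz, appears at 4.08 kHz.
Distinct values: {2.46 kHz, 4.08 kHz, 16.24 kHz}.

2.46 kHz, 4.08 kHz, 16.24 kHz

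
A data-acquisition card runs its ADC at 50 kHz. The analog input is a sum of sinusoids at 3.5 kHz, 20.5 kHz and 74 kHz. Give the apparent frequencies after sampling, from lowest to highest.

fs/2 = 25 kHz.
3.5 kHz ≤ fs/2 = 25 kHz, passes unchanged.
20.5 kHz ≤ fs/2 = 25 kHz, passes unchanged.
74 kHz mod fs = 24 kHz.
24 kHz ≤ fs/2 = 25 kHz, appears at 24 kHz.
Distinct values: {3.5 kHz, 20.5 kHz, 24 kHz}.

3.5 kHz, 20.5 kHz, 24 kHz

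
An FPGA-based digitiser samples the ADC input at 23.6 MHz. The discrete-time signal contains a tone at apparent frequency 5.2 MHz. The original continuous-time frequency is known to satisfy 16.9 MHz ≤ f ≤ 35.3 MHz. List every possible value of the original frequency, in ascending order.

Frequencies that alias to 5.2 MHz are k·fs ± 5.2 MHz for integer k ≥ 0.
k=0: 5.2 MHz.
k=1: 18.4 MHz, 28.8 MHz.
k=2: 42 MHz, 52.4 MHz.
Within [16.9 MHz, 35.3 MHz]: 18.4 MHz, 28.8 MHz.

18.4 MHz, 28.8 MHz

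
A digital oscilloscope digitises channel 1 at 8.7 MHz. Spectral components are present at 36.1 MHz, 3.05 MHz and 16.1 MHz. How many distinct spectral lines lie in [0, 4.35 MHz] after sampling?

fs/2 = 4.35 MHz.
36.1 MHz mod fs = 1.3 MHz.
1.3 MHz ≤ fs/2 = 4.35 MHz, appears at 1.3 MHz.
3.05 MHz ≤ fs/2 = 4.35 MHz, passes unchanged.
16.1 MHz mod fs = 7.4 MHz.
7.4 MHz > fs/2 = 4.35 MHz, folds to fs − 7.4 MHz = 1.3 MHz.
Distinct values: {1.3 MHz, 3.05 MHz} → 2.

2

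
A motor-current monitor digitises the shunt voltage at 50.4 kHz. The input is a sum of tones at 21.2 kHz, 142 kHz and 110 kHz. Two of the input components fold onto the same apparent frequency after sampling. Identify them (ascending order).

110 kHz, 142 kHz

fs/2 = 25.2 kHz.
21.2 kHz ≤ fs/2 = 25.2 kHz, passes unchanged.
142 kHz mod fs = 41.2 kHz.
41.2 kHz > fs/2 = 25.2 kHz, folds to fs − 41.2 kHz = 9.2 kHz.
110 kHz mod fs = 9.2 kHz.
9.2 kHz ≤ fs/2 = 25.2 kHz, appears at 9.2 kHz.
110 kHz and 142 kHz both map to 9.2 kHz.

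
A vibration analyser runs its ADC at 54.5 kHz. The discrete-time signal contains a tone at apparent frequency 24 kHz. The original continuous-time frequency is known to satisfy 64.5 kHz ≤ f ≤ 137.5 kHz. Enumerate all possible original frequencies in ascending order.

78.5 kHz, 85 kHz, 133 kHz

Frequencies that alias to 24 kHz are k·fs ± 24 kHz for integer k ≥ 0.
k=0: 24 kHz.
k=1: 30.5 kHz, 78.5 kHz.
k=2: 85 kHz, 133 kHz.
k=3: 139.5 kHz, 187.5 kHz.
Within [64.5 kHz, 137.5 kHz]: 78.5 kHz, 85 kHz, 133 kHz.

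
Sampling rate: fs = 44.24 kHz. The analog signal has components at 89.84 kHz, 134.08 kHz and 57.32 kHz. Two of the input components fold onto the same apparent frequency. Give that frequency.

1.36 kHz

fs/2 = 22.12 kHz.
89.84 kHz mod fs = 1.36 kHz.
1.36 kHz ≤ fs/2 = 22.12 kHz, appears at 1.36 kHz.
134.08 kHz mod fs = 1.36 kHz.
1.36 kHz ≤ fs/2 = 22.12 kHz, appears at 1.36 kHz.
57.32 kHz mod fs = 13.08 kHz.
13.08 kHz ≤ fs/2 = 22.12 kHz, appears at 13.08 kHz.
89.84 kHz and 134.08 kHz both map to 1.36 kHz.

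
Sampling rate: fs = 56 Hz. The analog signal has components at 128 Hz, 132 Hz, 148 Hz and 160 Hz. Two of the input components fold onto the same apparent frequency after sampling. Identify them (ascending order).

fs/2 = 28 Hz.
128 Hz mod fs = 16 Hz.
16 Hz ≤ fs/2 = 28 Hz, appears at 16 Hz.
132 Hz mod fs = 20 Hz.
20 Hz ≤ fs/2 = 28 Hz, appears at 20 Hz.
148 Hz mod fs = 36 Hz.
36 Hz > fs/2 = 28 Hz, folds to fs − 36 Hz = 20 Hz.
160 Hz mod fs = 48 Hz.
48 Hz > fs/2 = 28 Hz, folds to fs − 48 Hz = 8 Hz.
132 Hz and 148 Hz both map to 20 Hz.

132 Hz, 148 Hz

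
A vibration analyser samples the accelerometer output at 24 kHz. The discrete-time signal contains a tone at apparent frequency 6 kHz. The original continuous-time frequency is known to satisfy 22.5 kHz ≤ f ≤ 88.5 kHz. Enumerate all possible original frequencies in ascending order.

Frequencies that alias to 6 kHz are k·fs ± 6 kHz for integer k ≥ 0.
k=0: 6 kHz.
k=1: 18 kHz, 30 kHz.
k=2: 42 kHz, 54 kHz.
k=3: 66 kHz, 78 kHz.
k=4: 90 kHz, 102 kHz.
Within [22.5 kHz, 88.5 kHz]: 30 kHz, 42 kHz, 54 kHz, 66 kHz, 78 kHz.

30 kHz, 42 kHz, 54 kHz, 66 kHz, 78 kHz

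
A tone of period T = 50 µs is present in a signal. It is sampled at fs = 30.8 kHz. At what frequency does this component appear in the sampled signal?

T = 50 µs → f = 1/T = 20 kHz.
20 kHz > fs/2 = 15.4 kHz, folds to fs − 20 kHz = 10.8 kHz.

10.8 kHz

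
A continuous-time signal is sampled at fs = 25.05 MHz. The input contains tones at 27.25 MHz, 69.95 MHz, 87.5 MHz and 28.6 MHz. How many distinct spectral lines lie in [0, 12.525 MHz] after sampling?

fs/2 = 12.525 MHz.
27.25 MHz mod fs = 2.2 MHz.
2.2 MHz ≤ fs/2 = 12.525 MHz, appears at 2.2 MHz.
69.95 MHz mod fs = 19.85 MHz.
19.85 MHz > fs/2 = 12.525 MHz, folds to fs − 19.85 MHz = 5.2 MHz.
87.5 MHz mod fs = 12.35 MHz.
12.35 MHz ≤ fs/2 = 12.525 MHz, appears at 12.35 MHz.
28.6 MHz mod fs = 3.55 MHz.
3.55 MHz ≤ fs/2 = 12.525 MHz, appears at 3.55 MHz.
Distinct values: {2.2 MHz, 3.55 MHz, 5.2 MHz, 12.35 MHz} → 4.

4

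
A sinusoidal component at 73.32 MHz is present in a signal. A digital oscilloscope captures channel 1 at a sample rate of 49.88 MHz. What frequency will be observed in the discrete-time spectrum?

23.44 MHz

73.32 MHz mod fs = 23.44 MHz.
23.44 MHz ≤ fs/2 = 24.94 MHz, appears at 23.44 MHz.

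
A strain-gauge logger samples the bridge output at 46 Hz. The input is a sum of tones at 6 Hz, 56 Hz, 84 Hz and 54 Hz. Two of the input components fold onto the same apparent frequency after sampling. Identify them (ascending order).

54 Hz, 84 Hz

fs/2 = 23 Hz.
6 Hz ≤ fs/2 = 23 Hz, passes unchanged.
56 Hz mod fs = 10 Hz.
10 Hz ≤ fs/2 = 23 Hz, appears at 10 Hz.
84 Hz mod fs = 38 Hz.
38 Hz > fs/2 = 23 Hz, folds to fs − 38 Hz = 8 Hz.
54 Hz mod fs = 8 Hz.
8 Hz ≤ fs/2 = 23 Hz, appears at 8 Hz.
54 Hz and 84 Hz both map to 8 Hz.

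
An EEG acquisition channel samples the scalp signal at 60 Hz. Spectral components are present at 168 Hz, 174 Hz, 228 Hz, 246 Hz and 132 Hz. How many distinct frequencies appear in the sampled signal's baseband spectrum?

2

fs/2 = 30 Hz.
168 Hz mod fs = 48 Hz.
48 Hz > fs/2 = 30 Hz, folds to fs − 48 Hz = 12 Hz.
174 Hz mod fs = 54 Hz.
54 Hz > fs/2 = 30 Hz, folds to fs − 54 Hz = 6 Hz.
228 Hz mod fs = 48 Hz.
48 Hz > fs/2 = 30 Hz, folds to fs − 48 Hz = 12 Hz.
246 Hz mod fs = 6 Hz.
6 Hz ≤ fs/2 = 30 Hz, appears at 6 Hz.
132 Hz mod fs = 12 Hz.
12 Hz ≤ fs/2 = 30 Hz, appears at 12 Hz.
Distinct values: {6 Hz, 12 Hz} → 2.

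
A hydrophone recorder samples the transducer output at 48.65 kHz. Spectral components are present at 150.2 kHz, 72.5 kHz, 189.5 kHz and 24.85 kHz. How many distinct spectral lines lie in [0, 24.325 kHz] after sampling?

fs/2 = 24.325 kHz.
150.2 kHz mod fs = 4.25 kHz.
4.25 kHz ≤ fs/2 = 24.325 kHz, appears at 4.25 kHz.
72.5 kHz mod fs = 23.85 kHz.
23.85 kHz ≤ fs/2 = 24.325 kHz, appears at 23.85 kHz.
189.5 kHz mod fs = 43.55 kHz.
43.55 kHz > fs/2 = 24.325 kHz, folds to fs − 43.55 kHz = 5.1 kHz.
24.85 kHz > fs/2 = 24.325 kHz, folds to fs − 24.85 kHz = 23.8 kHz.
Distinct values: {4.25 kHz, 5.1 kHz, 23.8 kHz, 23.85 kHz} → 4.

4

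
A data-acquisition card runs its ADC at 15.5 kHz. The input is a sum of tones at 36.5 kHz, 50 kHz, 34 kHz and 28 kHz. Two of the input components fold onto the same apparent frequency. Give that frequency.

fs/2 = 7.75 kHz.
36.5 kHz mod fs = 5.5 kHz.
5.5 kHz ≤ fs/2 = 7.75 kHz, appears at 5.5 kHz.
50 kHz mod fs = 3.5 kHz.
3.5 kHz ≤ fs/2 = 7.75 kHz, appears at 3.5 kHz.
34 kHz mod fs = 3 kHz.
3 kHz ≤ fs/2 = 7.75 kHz, appears at 3 kHz.
28 kHz mod fs = 12.5 kHz.
12.5 kHz > fs/2 = 7.75 kHz, folds to fs − 12.5 kHz = 3 kHz.
28 kHz and 34 kHz both map to 3 kHz.

3 kHz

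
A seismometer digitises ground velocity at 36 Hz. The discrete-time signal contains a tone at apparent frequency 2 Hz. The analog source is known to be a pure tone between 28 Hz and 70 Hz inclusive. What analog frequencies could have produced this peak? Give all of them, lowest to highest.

Frequencies that alias to 2 Hz are k·fs ± 2 Hz for integer k ≥ 0.
k=0: 2 Hz.
k=1: 34 Hz, 38 Hz.
k=2: 70 Hz, 74 Hz.
k=3: 106 Hz, 110 Hz.
Within [28 Hz, 70 Hz]: 34 Hz, 38 Hz, 70 Hz.

34 Hz, 38 Hz, 70 Hz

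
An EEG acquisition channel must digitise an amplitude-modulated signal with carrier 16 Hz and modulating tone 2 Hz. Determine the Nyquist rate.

36 Hz

AM sidebands sit at fc ± fm = 14 Hz and 18 Hz.
Highest-frequency component: 18 Hz.
Nyquist rate = 2 × 18 Hz = 36 Hz.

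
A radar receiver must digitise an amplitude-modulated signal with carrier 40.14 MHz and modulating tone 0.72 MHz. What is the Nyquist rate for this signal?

AM sidebands sit at fc ± fm = 39.42 MHz and 40.86 MHz.
Highest-frequency component: 40.86 MHz.
Nyquist rate = 2 × 40.86 MHz = 81.72 MHz.

81.72 MHz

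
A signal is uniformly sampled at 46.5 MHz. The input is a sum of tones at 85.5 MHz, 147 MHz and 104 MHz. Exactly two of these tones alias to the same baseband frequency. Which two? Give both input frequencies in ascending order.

fs/2 = 23.25 MHz.
85.5 MHz mod fs = 39 MHz.
39 MHz > fs/2 = 23.25 MHz, folds to fs − 39 MHz = 7.5 MHz.
147 MHz mod fs = 7.5 MHz.
7.5 MHz ≤ fs/2 = 23.25 MHz, appears at 7.5 MHz.
104 MHz mod fs = 11 MHz.
11 MHz ≤ fs/2 = 23.25 MHz, appears at 11 MHz.
85.5 MHz and 147 MHz both map to 7.5 MHz.

85.5 MHz, 147 MHz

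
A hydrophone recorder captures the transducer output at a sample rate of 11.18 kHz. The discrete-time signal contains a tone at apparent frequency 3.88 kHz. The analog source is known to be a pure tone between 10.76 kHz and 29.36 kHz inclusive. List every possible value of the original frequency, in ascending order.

15.06 kHz, 18.48 kHz, 26.24 kHz

Frequencies that alias to 3.88 kHz are k·fs ± 3.88 kHz for integer k ≥ 0.
k=0: 3.88 kHz.
k=1: 7.3 kHz, 15.06 kHz.
k=2: 18.48 kHz, 26.24 kHz.
k=3: 29.66 kHz, 37.42 kHz.
Within [10.76 kHz, 29.36 kHz]: 15.06 kHz, 18.48 kHz, 26.24 kHz.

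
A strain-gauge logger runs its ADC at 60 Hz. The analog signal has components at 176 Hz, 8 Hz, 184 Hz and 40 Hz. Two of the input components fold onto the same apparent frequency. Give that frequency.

fs/2 = 30 Hz.
176 Hz mod fs = 56 Hz.
56 Hz > fs/2 = 30 Hz, folds to fs − 56 Hz = 4 Hz.
8 Hz ≤ fs/2 = 30 Hz, passes unchanged.
184 Hz mod fs = 4 Hz.
4 Hz ≤ fs/2 = 30 Hz, appears at 4 Hz.
40 Hz > fs/2 = 30 Hz, folds to fs − 40 Hz = 20 Hz.
176 Hz and 184 Hz both map to 4 Hz.

4 Hz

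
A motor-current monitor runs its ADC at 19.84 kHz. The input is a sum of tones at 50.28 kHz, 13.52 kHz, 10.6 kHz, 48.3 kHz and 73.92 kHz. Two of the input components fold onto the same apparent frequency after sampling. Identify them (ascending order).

fs/2 = 9.92 kHz.
50.28 kHz mod fs = 10.6 kHz.
10.6 kHz > fs/2 = 9.92 kHz, folds to fs − 10.6 kHz = 9.24 kHz.
13.52 kHz > fs/2 = 9.92 kHz, folds to fs − 13.52 kHz = 6.32 kHz.
10.6 kHz > fs/2 = 9.92 kHz, folds to fs − 10.6 kHz = 9.24 kHz.
48.3 kHz mod fs = 8.62 kHz.
8.62 kHz ≤ fs/2 = 9.92 kHz, appears at 8.62 kHz.
73.92 kHz mod fs = 14.4 kHz.
14.4 kHz > fs/2 = 9.92 kHz, folds to fs − 14.4 kHz = 5.44 kHz.
10.6 kHz and 50.28 kHz both map to 9.24 kHz.

10.6 kHz, 50.28 kHz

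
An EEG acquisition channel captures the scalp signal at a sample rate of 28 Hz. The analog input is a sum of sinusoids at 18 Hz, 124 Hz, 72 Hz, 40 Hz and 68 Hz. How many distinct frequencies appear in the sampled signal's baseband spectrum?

2

fs/2 = 14 Hz.
18 Hz > fs/2 = 14 Hz, folds to fs − 18 Hz = 10 Hz.
124 Hz mod fs = 12 Hz.
12 Hz ≤ fs/2 = 14 Hz, appears at 12 Hz.
72 Hz mod fs = 16 Hz.
16 Hz > fs/2 = 14 Hz, folds to fs − 16 Hz = 12 Hz.
40 Hz mod fs = 12 Hz.
12 Hz ≤ fs/2 = 14 Hz, appears at 12 Hz.
68 Hz mod fs = 12 Hz.
12 Hz ≤ fs/2 = 14 Hz, appears at 12 Hz.
Distinct values: {10 Hz, 12 Hz} → 2.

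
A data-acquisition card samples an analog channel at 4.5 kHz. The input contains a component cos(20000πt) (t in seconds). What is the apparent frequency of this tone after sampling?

ω = 20000π rad/s → f = ω/(2π) = 10000 Hz = 10 kHz.
10 kHz mod fs = 1 kHz.
1 kHz ≤ fs/2 = 2.25 kHz, appears at 1 kHz.

1 kHz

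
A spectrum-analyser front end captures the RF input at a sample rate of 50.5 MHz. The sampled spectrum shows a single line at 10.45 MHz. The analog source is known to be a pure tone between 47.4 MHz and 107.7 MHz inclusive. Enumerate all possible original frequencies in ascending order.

60.95 MHz, 90.55 MHz

Frequencies that alias to 10.45 MHz are k·fs ± 10.45 MHz for integer k ≥ 0.
k=0: 10.45 MHz.
k=1: 40.05 MHz, 60.95 MHz.
k=2: 90.55 MHz, 111.45 MHz.
k=3: 141.05 MHz, 161.95 MHz.
Within [47.4 MHz, 107.7 MHz]: 60.95 MHz, 90.55 MHz.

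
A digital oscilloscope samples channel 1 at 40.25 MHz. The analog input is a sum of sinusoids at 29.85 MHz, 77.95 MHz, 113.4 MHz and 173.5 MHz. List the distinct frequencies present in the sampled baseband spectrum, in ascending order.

2.55 MHz, 7.35 MHz, 10.4 MHz, 12.5 MHz

fs/2 = 20.125 MHz.
29.85 MHz > fs/2 = 20.125 MHz, folds to fs − 29.85 MHz = 10.4 MHz.
77.95 MHz mod fs = 37.7 MHz.
37.7 MHz > fs/2 = 20.125 MHz, folds to fs − 37.7 MHz = 2.55 MHz.
113.4 MHz mod fs = 32.9 MHz.
32.9 MHz > fs/2 = 20.125 MHz, folds to fs − 32.9 MHz = 7.35 MHz.
173.5 MHz mod fs = 12.5 MHz.
12.5 MHz ≤ fs/2 = 20.125 MHz, appears at 12.5 MHz.
Distinct values: {2.55 MHz, 7.35 MHz, 10.4 MHz, 12.5 MHz}.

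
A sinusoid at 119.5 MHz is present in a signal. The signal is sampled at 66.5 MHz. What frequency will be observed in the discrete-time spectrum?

13.5 MHz

119.5 MHz mod fs = 53 MHz.
53 MHz > fs/2 = 33.25 MHz, folds to fs − 53 MHz = 13.5 MHz.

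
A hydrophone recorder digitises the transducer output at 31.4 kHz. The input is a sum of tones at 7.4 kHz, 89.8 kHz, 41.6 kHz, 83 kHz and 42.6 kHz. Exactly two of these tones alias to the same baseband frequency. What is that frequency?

11.2 kHz

fs/2 = 15.7 kHz.
7.4 kHz ≤ fs/2 = 15.7 kHz, passes unchanged.
89.8 kHz mod fs = 27 kHz.
27 kHz > fs/2 = 15.7 kHz, folds to fs − 27 kHz = 4.4 kHz.
41.6 kHz mod fs = 10.2 kHz.
10.2 kHz ≤ fs/2 = 15.7 kHz, appears at 10.2 kHz.
83 kHz mod fs = 20.2 kHz.
20.2 kHz > fs/2 = 15.7 kHz, folds to fs − 20.2 kHz = 11.2 kHz.
42.6 kHz mod fs = 11.2 kHz.
11.2 kHz ≤ fs/2 = 15.7 kHz, appears at 11.2 kHz.
42.6 kHz and 83 kHz both map to 11.2 kHz.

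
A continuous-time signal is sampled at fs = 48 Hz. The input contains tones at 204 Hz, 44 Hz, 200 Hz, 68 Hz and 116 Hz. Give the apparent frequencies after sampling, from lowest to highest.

4 Hz, 8 Hz, 12 Hz, 20 Hz

fs/2 = 24 Hz.
204 Hz mod fs = 12 Hz.
12 Hz ≤ fs/2 = 24 Hz, appears at 12 Hz.
44 Hz > fs/2 = 24 Hz, folds to fs − 44 Hz = 4 Hz.
200 Hz mod fs = 8 Hz.
8 Hz ≤ fs/2 = 24 Hz, appears at 8 Hz.
68 Hz mod fs = 20 Hz.
20 Hz ≤ fs/2 = 24 Hz, appears at 20 Hz.
116 Hz mod fs = 20 Hz.
20 Hz ≤ fs/2 = 24 Hz, appears at 20 Hz.
Distinct values: {4 Hz, 8 Hz, 12 Hz, 20 Hz}.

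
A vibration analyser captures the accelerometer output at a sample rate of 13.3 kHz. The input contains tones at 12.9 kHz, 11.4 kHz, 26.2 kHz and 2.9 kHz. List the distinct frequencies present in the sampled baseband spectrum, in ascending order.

0.4 kHz, 1.9 kHz, 2.9 kHz

fs/2 = 6.65 kHz.
12.9 kHz > fs/2 = 6.65 kHz, folds to fs − 12.9 kHz = 0.4 kHz.
11.4 kHz > fs/2 = 6.65 kHz, folds to fs − 11.4 kHz = 1.9 kHz.
26.2 kHz mod fs = 12.9 kHz.
12.9 kHz > fs/2 = 6.65 kHz, folds to fs − 12.9 kHz = 0.4 kHz.
2.9 kHz ≤ fs/2 = 6.65 kHz, passes unchanged.
Distinct values: {0.4 kHz, 1.9 kHz, 2.9 kHz}.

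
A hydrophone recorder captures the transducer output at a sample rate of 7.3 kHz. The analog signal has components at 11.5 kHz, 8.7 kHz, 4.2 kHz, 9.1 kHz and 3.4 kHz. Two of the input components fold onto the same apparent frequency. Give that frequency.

3.1 kHz

fs/2 = 3.65 kHz.
11.5 kHz mod fs = 4.2 kHz.
4.2 kHz > fs/2 = 3.65 kHz, folds to fs − 4.2 kHz = 3.1 kHz.
8.7 kHz mod fs = 1.4 kHz.
1.4 kHz ≤ fs/2 = 3.65 kHz, appears at 1.4 kHz.
4.2 kHz > fs/2 = 3.65 kHz, folds to fs − 4.2 kHz = 3.1 kHz.
9.1 kHz mod fs = 1.8 kHz.
1.8 kHz ≤ fs/2 = 3.65 kHz, appears at 1.8 kHz.
3.4 kHz ≤ fs/2 = 3.65 kHz, passes unchanged.
4.2 kHz and 11.5 kHz both map to 3.1 kHz.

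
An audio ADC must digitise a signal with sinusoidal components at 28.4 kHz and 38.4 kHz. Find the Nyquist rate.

Highest-frequency component: 38.4 kHz.
Nyquist rate = 2 × 38.4 kHz = 76.8 kHz.

76.8 kHz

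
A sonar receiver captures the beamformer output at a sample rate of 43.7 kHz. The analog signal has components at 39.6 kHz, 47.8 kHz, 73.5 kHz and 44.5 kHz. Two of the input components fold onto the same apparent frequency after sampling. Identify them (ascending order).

fs/2 = 21.85 kHz.
39.6 kHz > fs/2 = 21.85 kHz, folds to fs − 39.6 kHz = 4.1 kHz.
47.8 kHz mod fs = 4.1 kHz.
4.1 kHz ≤ fs/2 = 21.85 kHz, appears at 4.1 kHz.
73.5 kHz mod fs = 29.8 kHz.
29.8 kHz > fs/2 = 21.85 kHz, folds to fs − 29.8 kHz = 13.9 kHz.
44.5 kHz mod fs = 0.8 kHz.
0.8 kHz ≤ fs/2 = 21.85 kHz, appears at 0.8 kHz.
39.6 kHz and 47.8 kHz both map to 4.1 kHz.

39.6 kHz, 47.8 kHz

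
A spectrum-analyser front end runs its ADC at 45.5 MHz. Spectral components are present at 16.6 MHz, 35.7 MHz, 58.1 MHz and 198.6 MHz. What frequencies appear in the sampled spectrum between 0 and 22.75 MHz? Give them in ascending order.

fs/2 = 22.75 MHz.
16.6 MHz ≤ fs/2 = 22.75 MHz, passes unchanged.
35.7 MHz > fs/2 = 22.75 MHz, folds to fs − 35.7 MHz = 9.8 MHz.
58.1 MHz mod fs = 12.6 MHz.
12.6 MHz ≤ fs/2 = 22.75 MHz, appears at 12.6 MHz.
198.6 MHz mod fs = 16.6 MHz.
16.6 MHz ≤ fs/2 = 22.75 MHz, appears at 16.6 MHz.
Distinct values: {9.8 MHz, 12.6 MHz, 16.6 MHz}.

9.8 MHz, 12.6 MHz, 16.6 MHz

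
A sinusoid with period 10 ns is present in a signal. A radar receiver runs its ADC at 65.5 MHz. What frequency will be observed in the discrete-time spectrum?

T = 10 ns → f = 1/T = 100 MHz.
100 MHz mod fs = 34.5 MHz.
34.5 MHz > fs/2 = 32.75 MHz, folds to fs − 34.5 MHz = 31 MHz.

31 MHz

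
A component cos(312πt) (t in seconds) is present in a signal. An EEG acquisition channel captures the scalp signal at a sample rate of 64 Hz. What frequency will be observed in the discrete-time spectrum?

28 Hz

ω = 312π rad/s → f = ω/(2π) = 156 Hz.
156 Hz mod fs = 28 Hz.
28 Hz ≤ fs/2 = 32 Hz, appears at 28 Hz.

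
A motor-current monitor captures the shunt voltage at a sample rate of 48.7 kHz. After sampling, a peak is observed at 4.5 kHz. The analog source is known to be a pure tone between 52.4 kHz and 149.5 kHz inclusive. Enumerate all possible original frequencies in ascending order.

53.2 kHz, 92.9 kHz, 101.9 kHz, 141.6 kHz

Frequencies that alias to 4.5 kHz are k·fs ± 4.5 kHz for integer k ≥ 0.
k=0: 4.5 kHz.
k=1: 44.2 kHz, 53.2 kHz.
k=2: 92.9 kHz, 101.9 kHz.
k=3: 141.6 kHz, 150.6 kHz.
k=4: 190.3 kHz, 199.3 kHz.
Within [52.4 kHz, 149.5 kHz]: 53.2 kHz, 92.9 kHz, 101.9 kHz, 141.6 kHz.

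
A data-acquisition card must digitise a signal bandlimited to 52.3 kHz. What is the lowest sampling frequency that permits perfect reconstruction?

Nyquist rate = 2 × 52.3 kHz = 104.6 kHz.

104.6 kHz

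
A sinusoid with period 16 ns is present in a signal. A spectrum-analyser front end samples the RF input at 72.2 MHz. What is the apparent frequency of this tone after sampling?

9.7 MHz

T = 16 ns → f = 1/T = 62.5 MHz.
62.5 MHz > fs/2 = 36.1 MHz, folds to fs − 62.5 MHz = 9.7 MHz.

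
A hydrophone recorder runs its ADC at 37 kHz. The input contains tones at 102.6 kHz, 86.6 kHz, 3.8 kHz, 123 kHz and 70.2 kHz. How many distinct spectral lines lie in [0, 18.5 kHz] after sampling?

fs/2 = 18.5 kHz.
102.6 kHz mod fs = 28.6 kHz.
28.6 kHz > fs/2 = 18.5 kHz, folds to fs − 28.6 kHz = 8.4 kHz.
86.6 kHz mod fs = 12.6 kHz.
12.6 kHz ≤ fs/2 = 18.5 kHz, appears at 12.6 kHz.
3.8 kHz ≤ fs/2 = 18.5 kHz, passes unchanged.
123 kHz mod fs = 12 kHz.
12 kHz ≤ fs/2 = 18.5 kHz, appears at 12 kHz.
70.2 kHz mod fs = 33.2 kHz.
33.2 kHz > fs/2 = 18.5 kHz, folds to fs − 33.2 kHz = 3.8 kHz.
Distinct values: {3.8 kHz, 8.4 kHz, 12 kHz, 12.6 kHz} → 4.

4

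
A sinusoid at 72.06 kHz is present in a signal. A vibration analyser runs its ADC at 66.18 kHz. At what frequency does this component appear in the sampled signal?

72.06 kHz mod fs = 5.88 kHz.
5.88 kHz ≤ fs/2 = 33.09 kHz, appears at 5.88 kHz.

5.88 kHz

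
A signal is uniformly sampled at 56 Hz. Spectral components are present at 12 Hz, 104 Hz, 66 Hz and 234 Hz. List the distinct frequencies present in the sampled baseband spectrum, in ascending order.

fs/2 = 28 Hz.
12 Hz ≤ fs/2 = 28 Hz, passes unchanged.
104 Hz mod fs = 48 Hz.
48 Hz > fs/2 = 28 Hz, folds to fs − 48 Hz = 8 Hz.
66 Hz mod fs = 10 Hz.
10 Hz ≤ fs/2 = 28 Hz, appears at 10 Hz.
234 Hz mod fs = 10 Hz.
10 Hz ≤ fs/2 = 28 Hz, appears at 10 Hz.
Distinct values: {8 Hz, 10 Hz, 12 Hz}.

8 Hz, 10 Hz, 12 Hz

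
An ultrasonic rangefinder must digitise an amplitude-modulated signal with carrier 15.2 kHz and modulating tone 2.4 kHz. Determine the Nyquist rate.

AM sidebands sit at fc ± fm = 12.8 kHz and 17.6 kHz.
Highest-frequency component: 17.6 kHz.
Nyquist rate = 2 × 17.6 kHz = 35.2 kHz.

35.2 kHz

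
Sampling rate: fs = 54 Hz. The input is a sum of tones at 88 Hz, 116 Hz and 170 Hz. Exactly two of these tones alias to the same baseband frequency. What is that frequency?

fs/2 = 27 Hz.
88 Hz mod fs = 34 Hz.
34 Hz > fs/2 = 27 Hz, folds to fs − 34 Hz = 20 Hz.
116 Hz mod fs = 8 Hz.
8 Hz ≤ fs/2 = 27 Hz, appears at 8 Hz.
170 Hz mod fs = 8 Hz.
8 Hz ≤ fs/2 = 27 Hz, appears at 8 Hz.
116 Hz and 170 Hz both map to 8 Hz.

8 Hz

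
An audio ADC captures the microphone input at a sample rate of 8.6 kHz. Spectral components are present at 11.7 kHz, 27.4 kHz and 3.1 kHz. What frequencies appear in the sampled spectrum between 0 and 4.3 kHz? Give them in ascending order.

1.6 kHz, 3.1 kHz

fs/2 = 4.3 kHz.
11.7 kHz mod fs = 3.1 kHz.
3.1 kHz ≤ fs/2 = 4.3 kHz, appears at 3.1 kHz.
27.4 kHz mod fs = 1.6 kHz.
1.6 kHz ≤ fs/2 = 4.3 kHz, appears at 1.6 kHz.
3.1 kHz ≤ fs/2 = 4.3 kHz, passes unchanged.
Distinct values: {1.6 kHz, 3.1 kHz}.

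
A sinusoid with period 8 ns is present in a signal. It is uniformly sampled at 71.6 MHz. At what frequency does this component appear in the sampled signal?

T = 8 ns → f = 1/T = 125 MHz.
125 MHz mod fs = 53.4 MHz.
53.4 MHz > fs/2 = 35.8 MHz, folds to fs − 53.4 MHz = 18.2 MHz.

18.2 MHz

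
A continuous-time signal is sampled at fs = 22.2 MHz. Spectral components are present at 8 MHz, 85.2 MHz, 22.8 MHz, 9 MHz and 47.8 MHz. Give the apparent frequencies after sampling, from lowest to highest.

fs/2 = 11.1 MHz.
8 MHz ≤ fs/2 = 11.1 MHz, passes unchanged.
85.2 MHz mod fs = 18.6 MHz.
18.6 MHz > fs/2 = 11.1 MHz, folds to fs − 18.6 MHz = 3.6 MHz.
22.8 MHz mod fs = 0.6 MHz.
0.6 MHz ≤ fs/2 = 11.1 MHz, appears at 0.6 MHz.
9 MHz ≤ fs/2 = 11.1 MHz, passes unchanged.
47.8 MHz mod fs = 3.4 MHz.
3.4 MHz ≤ fs/2 = 11.1 MHz, appears at 3.4 MHz.
Distinct values: {0.6 MHz, 3.4 MHz, 3.6 MHz, 8 MHz, 9 MHz}.

0.6 MHz, 3.4 MHz, 3.6 MHz, 8 MHz, 9 MHz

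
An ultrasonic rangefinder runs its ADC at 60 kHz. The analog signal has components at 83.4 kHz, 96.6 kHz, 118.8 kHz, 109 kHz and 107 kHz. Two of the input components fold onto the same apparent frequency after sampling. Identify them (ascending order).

83.4 kHz, 96.6 kHz

fs/2 = 30 kHz.
83.4 kHz mod fs = 23.4 kHz.
23.4 kHz ≤ fs/2 = 30 kHz, appears at 23.4 kHz.
96.6 kHz mod fs = 36.6 kHz.
36.6 kHz > fs/2 = 30 kHz, folds to fs − 36.6 kHz = 23.4 kHz.
118.8 kHz mod fs = 58.8 kHz.
58.8 kHz > fs/2 = 30 kHz, folds to fs − 58.8 kHz = 1.2 kHz.
109 kHz mod fs = 49 kHz.
49 kHz > fs/2 = 30 kHz, folds to fs − 49 kHz = 11 kHz.
107 kHz mod fs = 47 kHz.
47 kHz > fs/2 = 30 kHz, folds to fs − 47 kHz = 13 kHz.
83.4 kHz and 96.6 kHz both map to 23.4 kHz.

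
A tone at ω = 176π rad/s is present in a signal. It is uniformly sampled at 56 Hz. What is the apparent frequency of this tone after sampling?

ω = 176π rad/s → f = ω/(2π) = 88 Hz.
88 Hz mod fs = 32 Hz.
32 Hz > fs/2 = 28 Hz, folds to fs − 32 Hz = 24 Hz.

24 Hz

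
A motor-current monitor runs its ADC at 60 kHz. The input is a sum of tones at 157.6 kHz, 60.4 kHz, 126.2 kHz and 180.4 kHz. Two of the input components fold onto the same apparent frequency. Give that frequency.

0.4 kHz

fs/2 = 30 kHz.
157.6 kHz mod fs = 37.6 kHz.
37.6 kHz > fs/2 = 30 kHz, folds to fs − 37.6 kHz = 22.4 kHz.
60.4 kHz mod fs = 0.4 kHz.
0.4 kHz ≤ fs/2 = 30 kHz, appears at 0.4 kHz.
126.2 kHz mod fs = 6.2 kHz.
6.2 kHz ≤ fs/2 = 30 kHz, appears at 6.2 kHz.
180.4 kHz mod fs = 0.4 kHz.
0.4 kHz ≤ fs/2 = 30 kHz, appears at 0.4 kHz.
60.4 kHz and 180.4 kHz both map to 0.4 kHz.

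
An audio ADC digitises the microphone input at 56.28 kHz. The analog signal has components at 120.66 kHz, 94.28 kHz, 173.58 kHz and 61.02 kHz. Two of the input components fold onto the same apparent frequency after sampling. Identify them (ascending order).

fs/2 = 28.14 kHz.
120.66 kHz mod fs = 8.1 kHz.
8.1 kHz ≤ fs/2 = 28.14 kHz, appears at 8.1 kHz.
94.28 kHz mod fs = 38 kHz.
38 kHz > fs/2 = 28.14 kHz, folds to fs − 38 kHz = 18.28 kHz.
173.58 kHz mod fs = 4.74 kHz.
4.74 kHz ≤ fs/2 = 28.14 kHz, appears at 4.74 kHz.
61.02 kHz mod fs = 4.74 kHz.
4.74 kHz ≤ fs/2 = 28.14 kHz, appears at 4.74 kHz.
61.02 kHz and 173.58 kHz both map to 4.74 kHz.

61.02 kHz, 173.58 kHz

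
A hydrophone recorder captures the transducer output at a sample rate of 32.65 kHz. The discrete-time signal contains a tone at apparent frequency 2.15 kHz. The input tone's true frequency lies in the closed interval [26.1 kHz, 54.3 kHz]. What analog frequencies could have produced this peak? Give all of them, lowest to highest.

Frequencies that alias to 2.15 kHz are k·fs ± 2.15 kHz for integer k ≥ 0.
k=0: 2.15 kHz.
k=1: 30.5 kHz, 34.8 kHz.
k=2: 63.15 kHz, 67.45 kHz.
Within [26.1 kHz, 54.3 kHz]: 30.5 kHz, 34.8 kHz.

30.5 kHz, 34.8 kHz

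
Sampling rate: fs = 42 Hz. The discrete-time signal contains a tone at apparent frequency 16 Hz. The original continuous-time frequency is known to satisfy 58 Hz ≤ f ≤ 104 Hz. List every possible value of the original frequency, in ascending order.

58 Hz, 68 Hz, 100 Hz

Frequencies that alias to 16 Hz are k·fs ± 16 Hz for integer k ≥ 0.
k=0: 16 Hz.
k=1: 26 Hz, 58 Hz.
k=2: 68 Hz, 100 Hz.
k=3: 110 Hz, 142 Hz.
Within [58 Hz, 104 Hz]: 58 Hz, 68 Hz, 100 Hz.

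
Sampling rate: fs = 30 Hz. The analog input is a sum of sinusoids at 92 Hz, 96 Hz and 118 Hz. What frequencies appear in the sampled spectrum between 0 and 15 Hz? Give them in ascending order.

2 Hz, 6 Hz

fs/2 = 15 Hz.
92 Hz mod fs = 2 Hz.
2 Hz ≤ fs/2 = 15 Hz, appears at 2 Hz.
96 Hz mod fs = 6 Hz.
6 Hz ≤ fs/2 = 15 Hz, appears at 6 Hz.
118 Hz mod fs = 28 Hz.
28 Hz > fs/2 = 15 Hz, folds to fs − 28 Hz = 2 Hz.
Distinct values: {2 Hz, 6 Hz}.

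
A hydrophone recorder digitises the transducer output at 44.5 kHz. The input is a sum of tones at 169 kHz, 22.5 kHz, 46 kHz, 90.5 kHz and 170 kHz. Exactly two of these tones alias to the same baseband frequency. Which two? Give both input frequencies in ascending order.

46 kHz, 90.5 kHz

fs/2 = 22.25 kHz.
169 kHz mod fs = 35.5 kHz.
35.5 kHz > fs/2 = 22.25 kHz, folds to fs − 35.5 kHz = 9 kHz.
22.5 kHz > fs/2 = 22.25 kHz, folds to fs − 22.5 kHz = 22 kHz.
46 kHz mod fs = 1.5 kHz.
1.5 kHz ≤ fs/2 = 22.25 kHz, appears at 1.5 kHz.
90.5 kHz mod fs = 1.5 kHz.
1.5 kHz ≤ fs/2 = 22.25 kHz, appears at 1.5 kHz.
170 kHz mod fs = 36.5 kHz.
36.5 kHz > fs/2 = 22.25 kHz, folds to fs − 36.5 kHz = 8 kHz.
46 kHz and 90.5 kHz both map to 1.5 kHz.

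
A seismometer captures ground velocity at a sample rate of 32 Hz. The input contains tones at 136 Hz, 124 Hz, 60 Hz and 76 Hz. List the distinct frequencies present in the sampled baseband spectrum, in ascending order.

fs/2 = 16 Hz.
136 Hz mod fs = 8 Hz.
8 Hz ≤ fs/2 = 16 Hz, appears at 8 Hz.
124 Hz mod fs = 28 Hz.
28 Hz > fs/2 = 16 Hz, folds to fs − 28 Hz = 4 Hz.
60 Hz mod fs = 28 Hz.
28 Hz > fs/2 = 16 Hz, folds to fs − 28 Hz = 4 Hz.
76 Hz mod fs = 12 Hz.
12 Hz ≤ fs/2 = 16 Hz, appears at 12 Hz.
Distinct values: {4 Hz, 8 Hz, 12 Hz}.

4 Hz, 8 Hz, 12 Hz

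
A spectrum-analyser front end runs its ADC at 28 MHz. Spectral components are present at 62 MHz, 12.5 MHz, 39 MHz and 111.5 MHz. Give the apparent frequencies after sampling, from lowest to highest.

fs/2 = 14 MHz.
62 MHz mod fs = 6 MHz.
6 MHz ≤ fs/2 = 14 MHz, appears at 6 MHz.
12.5 MHz ≤ fs/2 = 14 MHz, passes unchanged.
39 MHz mod fs = 11 MHz.
11 MHz ≤ fs/2 = 14 MHz, appears at 11 MHz.
111.5 MHz mod fs = 27.5 MHz.
27.5 MHz > fs/2 = 14 MHz, folds to fs − 27.5 MHz = 0.5 MHz.
Distinct values: {0.5 MHz, 6 MHz, 11 MHz, 12.5 MHz}.

0.5 MHz, 6 MHz, 11 MHz, 12.5 MHz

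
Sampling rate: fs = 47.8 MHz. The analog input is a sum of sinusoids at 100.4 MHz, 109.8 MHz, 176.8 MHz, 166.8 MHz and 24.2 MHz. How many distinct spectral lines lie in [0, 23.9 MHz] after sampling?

fs/2 = 23.9 MHz.
100.4 MHz mod fs = 4.8 MHz.
4.8 MHz ≤ fs/2 = 23.9 MHz, appears at 4.8 MHz.
109.8 MHz mod fs = 14.2 MHz.
14.2 MHz ≤ fs/2 = 23.9 MHz, appears at 14.2 MHz.
176.8 MHz mod fs = 33.4 MHz.
33.4 MHz > fs/2 = 23.9 MHz, folds to fs − 33.4 MHz = 14.4 MHz.
166.8 MHz mod fs = 23.4 MHz.
23.4 MHz ≤ fs/2 = 23.9 MHz, appears at 23.4 MHz.
24.2 MHz > fs/2 = 23.9 MHz, folds to fs − 24.2 MHz = 23.6 MHz.
Distinct values: {4.8 MHz, 14.2 MHz, 14.4 MHz, 23.4 MHz, 23.6 MHz} → 5.

5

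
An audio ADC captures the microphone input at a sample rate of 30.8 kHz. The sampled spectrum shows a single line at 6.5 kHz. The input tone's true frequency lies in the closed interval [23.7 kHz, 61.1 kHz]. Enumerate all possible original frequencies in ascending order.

Frequencies that alias to 6.5 kHz are k·fs ± 6.5 kHz for integer k ≥ 0.
k=0: 6.5 kHz.
k=1: 24.3 kHz, 37.3 kHz.
k=2: 55.1 kHz, 68.1 kHz.
k=3: 85.9 kHz, 98.9 kHz.
Within [23.7 kHz, 61.1 kHz]: 24.3 kHz, 37.3 kHz, 55.1 kHz.

24.3 kHz, 37.3 kHz, 55.1 kHz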